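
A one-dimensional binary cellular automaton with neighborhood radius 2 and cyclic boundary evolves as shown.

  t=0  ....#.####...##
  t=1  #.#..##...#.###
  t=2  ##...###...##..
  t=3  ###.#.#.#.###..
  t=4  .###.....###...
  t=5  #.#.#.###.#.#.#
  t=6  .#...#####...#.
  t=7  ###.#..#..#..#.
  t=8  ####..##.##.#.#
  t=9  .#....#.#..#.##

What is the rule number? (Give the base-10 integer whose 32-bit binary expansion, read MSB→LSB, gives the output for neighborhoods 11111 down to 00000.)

2911131995

  ##### -> #   bit 31 = 1  t=6,i=7
  ####. -> .   bit 30 = 0  t=0,i=8
  ###.# -> #   bit 29 = 1  t=1,i=0
  ###.. -> .   bit 28 = 0  t=0,i=9
  ##.## -> #   bit 27 = 1  t=8,i=8
  ##.#. -> #   bit 26 = 1  t=1,i=1
  ##..# -> .   bit 25 = 0  t=2,i=13
  ##... -> #   bit 24 = 1  t=0,i=0
  #.### -> #   bit 23 = 1  t=0,i=6
  #.##. -> .   bit 22 = 0  t=5,i=14
  #.#.# -> .   bit 21 = 0  t=3,i=4
  #.#.. -> .   bit 20 = 0  t=1,i=2
  #..## -> .   bit 19 = 0  t=1,i=4
  #..#. -> #   bit 18 = 1  t=6,i=0
  #...# -> .   bit 17 = 0  t=0,i=11
  #.... -> .   bit 16 = 0  t=0,i=1
  .#### -> .   bit 15 = 0  t=0,i=7
  .###. -> #   bit 14 = 1  t=2,i=6
  .##.# -> .   bit 13 = 0  t=5,i=0
  .##.. -> #   bit 12 = 1  t=0,i=14
  .#.## -> #   bit 11 = 1  t=0,i=5
  .#.#. -> .   bit 10 = 0  t=3,i=5
  .#..# -> .   bit 9 = 0  t=1,i=3
  .#... -> #   bit 8 = 1  t=6,i=2
  ..### -> .   bit 7 = 0  t=2,i=5
  ..##. -> #   bit 6 = 1  t=0,i=13
  ..#.# -> .   bit 5 = 0  t=0,i=4
  ..#.. -> #   bit 4 = 1  t=6,i=1
  ...## -> #   bit 3 = 1  t=0,i=12
  ...#. -> .   bit 2 = 0  t=0,i=3
  ....# -> #   bit 1 = 1  t=0,i=2
  ..... -> #   bit 0 = 1  t=4,i=6
  bits 10101101100001000101100101011011 = 2911131995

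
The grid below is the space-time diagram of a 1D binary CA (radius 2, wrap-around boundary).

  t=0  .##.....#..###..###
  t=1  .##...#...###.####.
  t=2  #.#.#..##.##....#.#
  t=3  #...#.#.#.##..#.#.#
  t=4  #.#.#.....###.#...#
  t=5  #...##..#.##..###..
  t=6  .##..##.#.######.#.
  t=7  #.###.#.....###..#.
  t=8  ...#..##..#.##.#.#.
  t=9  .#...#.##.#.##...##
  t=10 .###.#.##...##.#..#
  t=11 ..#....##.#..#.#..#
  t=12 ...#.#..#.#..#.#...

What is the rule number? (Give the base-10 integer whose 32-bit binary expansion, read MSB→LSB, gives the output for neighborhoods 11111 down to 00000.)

  ##### -> #   bit 31 = 1  t=6,i=12
  ####. -> #   bit 30 = 1  t=1,i=16
  ###.# -> .   bit 29 = 0  t=0,i=18
  ###.. -> .   bit 28 = 0  t=0,i=13
  ##.## -> .   bit 27 = 0  t=0,i=0
  ##.#. -> .   bit 26 = 0  t=2,i=1
  ##..# -> #   bit 25 = 1  t=0,i=14
  ##... -> .   bit 24 = 0  t=0,i=3
  #.### -> .   bit 23 = 0  t=1,i=14
  #.##. -> #   bit 22 = 1  t=0,i=1
  #.#.# -> .   bit 21 = 0  t=2,i=2
  #.#.. -> #   bit 20 = 1  t=2,i=4
  #..## -> #   bit 19 = 1  t=0,i=10
  #..#. -> .   bit 18 = 0  t=3,i=13
  #...# -> #   bit 17 = 1  t=1,i=4
  #.... -> .   bit 16 = 0  t=0,i=4
  .#### -> .   bit 15 = 0  t=1,i=15
  .###. -> #   bit 14 = 1  t=0,i=12
  .##.# -> #   bit 13 = 1  t=2,i=0
  .##.. -> #   bit 12 = 1  t=0,i=2
  .#.## -> .   bit 11 = 0  t=2,i=17
  .#.#. -> .   bit 10 = 0  t=2,i=3
  .#..# -> .   bit 9 = 0  t=0,i=9
  .#... -> #   bit 8 = 1  t=1,i=7
  ..### -> #   bit 7 = 1  t=0,i=11
  ..##. -> .   bit 6 = 0  t=1,i=1
  ..#.# -> #   bit 5 = 1  t=2,i=16
  ..#.. -> .   bit 4 = 0  t=0,i=8
  ...## -> .   bit 3 = 0  t=1,i=9
  ...#. -> .   bit 2 = 0  t=0,i=7
  ....# -> #   bit 1 = 1  t=0,i=6
  ..... -> .   bit 0 = 0  t=0,i=5
  bits 11000010010110100111000110100010 = 3260707234

3260707234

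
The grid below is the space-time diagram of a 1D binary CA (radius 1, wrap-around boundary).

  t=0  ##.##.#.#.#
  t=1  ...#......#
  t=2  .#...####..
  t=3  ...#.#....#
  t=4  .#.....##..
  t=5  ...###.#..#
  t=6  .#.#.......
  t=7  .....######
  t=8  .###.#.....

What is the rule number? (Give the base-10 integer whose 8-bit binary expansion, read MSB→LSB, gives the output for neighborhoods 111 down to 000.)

  nb ###: next=.  (t=0,i=0, bit7=0)
  nb ##.: next=.  (t=0,i=1, bit6=0)
  nb #.#: next=.  (t=0,i=2, bit5=0)
  nb #..: next=.  (t=1,i=0, bit4=0)
  nb .##: next=#  (t=0,i=3, bit3=1)
  nb .#.: next=.  (t=0,i=6, bit2=0)
  nb ..#: next=.  (t=1,i=2, bit1=0)
  nb ...: next=#  (t=1,i=1, bit0=1)
  bits 00001001 = 9

9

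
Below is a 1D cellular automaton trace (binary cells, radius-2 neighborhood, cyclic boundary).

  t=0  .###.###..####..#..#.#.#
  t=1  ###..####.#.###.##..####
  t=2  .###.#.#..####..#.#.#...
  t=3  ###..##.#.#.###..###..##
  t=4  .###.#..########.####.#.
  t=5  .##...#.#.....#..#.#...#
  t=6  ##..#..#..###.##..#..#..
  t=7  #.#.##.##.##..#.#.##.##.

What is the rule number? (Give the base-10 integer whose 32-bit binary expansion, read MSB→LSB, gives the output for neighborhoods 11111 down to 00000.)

1390628571

  nb #####: next=.  (t=1,i=0, bit31=0)
  nb ####.: next=#  (t=0,i=12, bit30=1)
  nb ###.#: next=.  (t=0,i=3, bit29=0)
  nb ###..: next=#  (t=0,i=7, bit28=1)
  nb ##.##: next=.  (t=0,i=4, bit27=0)
  nb ##.#.: next=.  (t=1,i=9, bit26=0)
  nb ##..#: next=#  (t=0,i=8, bit25=1)
  nb ##...: next=.  (t=5,i=3, bit24=0)
  nb #.###: next=#  (t=0,i=1, bit23=1)
  nb #.##.: next=#  (t=1,i=16, bit22=1)
  nb #.#.#: next=#  (t=0,i=21, bit21=1)
  nb #.#..: next=.  (t=2,i=7, bit20=0)
  nb #..##: next=.  (t=0,i=9, bit19=0)
  nb #..#.: next=.  (t=0,i=15, bit18=0)
  nb #...#: next=#  (t=5,i=4, bit17=1)
  nb #....: next=#  (t=2,i=22, bit16=1)
  nb .####: next=.  (t=0,i=11, bit15=0)
  nb .###.: next=#  (t=0,i=2, bit14=1)
  nb .##.#: next=.  (t=3,i=6, bit13=0)
  nb .##..: next=.  (t=1,i=17, bit12=0)
  nb .#.##: next=#  (t=0,i=0, bit11=1)
  nb .#.#.: next=#  (t=0,i=20, bit10=1)
  nb .#..#: next=#  (t=0,i=17, bit9=1)
  nb .#...: next=.  (t=2,i=21, bit8=0)
  nb ..###: next=#  (t=0,i=10, bit7=1)
  nb ..##.: next=#  (t=3,i=5, bit6=1)
  nb ..#.#: next=.  (t=0,i=19, bit5=0)
  nb ..#..: next=#  (t=0,i=16, bit4=1)
  nb ...##: next=#  (t=2,i=0, bit3=1)
  nb ...#.: next=.  (t=5,i=5, bit2=0)
  nb ....#: next=#  (t=2,i=23, bit1=1)
  nb .....: next=#  (t=5,i=11, bit0=1)
  bits 01010010111000110100111011011011 = 1390628571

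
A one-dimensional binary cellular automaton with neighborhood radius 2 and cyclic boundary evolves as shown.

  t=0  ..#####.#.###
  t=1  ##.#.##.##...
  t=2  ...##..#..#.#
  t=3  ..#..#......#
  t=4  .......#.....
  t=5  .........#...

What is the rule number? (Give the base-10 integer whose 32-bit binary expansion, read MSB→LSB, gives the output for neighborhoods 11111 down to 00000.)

  ##### -> .   bit 31 = 0  t=0,i=4
  ####. -> #   bit 30 = 1  t=0,i=5
  ###.# -> #   bit 29 = 1  t=0,i=6
  ###.. -> .   bit 28 = 0  t=0,i=12
  ##.## -> #   bit 27 = 1  t=1,i=7
  ##.#. -> .   bit 26 = 0  t=0,i=7
  ##..# -> #   bit 25 = 1  t=0,i=0
  ##... -> #   bit 24 = 1  t=1,i=10
  #.### -> .   bit 23 = 0  t=0,i=10
  #.##. -> .   bit 22 = 0  t=1,i=5
  #.#.# -> #   bit 21 = 1  t=0,i=8
  #.#.. -> #   bit 20 = 1  t=2,i=12
  #..## -> #   bit 19 = 1  t=0,i=1
  #..#. -> .   bit 18 = 0  t=2,i=6
  #...# -> .   bit 17 = 0  t=1,i=11
  #.... -> #   bit 16 = 1  t=3,i=7
  .#### -> #   bit 15 = 1  t=0,i=3
  .###. -> .   bit 14 = 0  t=0,i=11
  .##.# -> .   bit 13 = 0  t=1,i=1
  .##.. -> .   bit 12 = 0  t=1,i=9
  .#.## -> #   bit 11 = 1  t=0,i=9
  .#.#. -> .   bit 10 = 0  t=2,i=11
  .#..# -> .   bit 9 = 0  t=2,i=8
  .#... -> .   bit 8 = 0  t=2,i=0
  ..### -> .   bit 7 = 0  t=0,i=2
  ..##. -> .   bit 6 = 0  t=1,i=0
  ..#.# -> .   bit 5 = 0  t=2,i=10
  ..#.. -> .   bit 4 = 0  t=2,i=7
  ...## -> #   bit 3 = 1  t=1,i=12
  ...#. -> .   bit 2 = 0  t=3,i=11
  ....# -> .   bit 1 = 0  t=3,i=10
  ..... -> .   bit 0 = 0  t=3,i=8
  bits 01101011001110011000100000001000 = 1798932488

1798932488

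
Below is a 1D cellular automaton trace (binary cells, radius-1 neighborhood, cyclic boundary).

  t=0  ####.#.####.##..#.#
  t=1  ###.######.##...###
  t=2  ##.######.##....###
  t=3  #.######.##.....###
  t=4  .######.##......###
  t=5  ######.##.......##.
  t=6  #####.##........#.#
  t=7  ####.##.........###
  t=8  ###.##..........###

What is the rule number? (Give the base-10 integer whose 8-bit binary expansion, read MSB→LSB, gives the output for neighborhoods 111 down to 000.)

172

  ###|#  b7=1 t=0,i=0
  ##.|.  b6=0 t=0,i=3
  #.#|#  b5=1 t=0,i=4
  #..|.  b4=0 t=0,i=14
  .##|#  b3=1 t=0,i=7
  .#.|#  b2=1 t=0,i=5
  ..#|.  b1=0 t=0,i=15
  ...|.  b0=0 t=1,i=14
  bits 10101100 = 172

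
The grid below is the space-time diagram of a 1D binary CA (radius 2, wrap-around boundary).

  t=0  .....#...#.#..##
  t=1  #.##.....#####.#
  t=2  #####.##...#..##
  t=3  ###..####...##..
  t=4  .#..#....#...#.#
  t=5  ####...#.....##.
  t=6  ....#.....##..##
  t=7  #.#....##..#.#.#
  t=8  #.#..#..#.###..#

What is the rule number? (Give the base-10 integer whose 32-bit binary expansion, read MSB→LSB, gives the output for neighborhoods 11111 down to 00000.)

2304538147

  nb #####: next=#  (t=1,i=11, bit31=1)
  nb ####.: next=.  (t=1,i=12, bit30=0)
  nb ###.#: next=.  (t=1,i=13, bit29=0)
  nb ###..: next=.  (t=3,i=2, bit28=0)
  nb ##.##: next=#  (t=1,i=1, bit27=1)
  nb ##.#.: next=.  (t=7,i=1, bit26=0)
  nb ##..#: next=.  (t=3,i=3, bit25=0)
  nb ##...: next=#  (t=0,i=0, bit24=1)
  nb #.###: next=.  (t=5,i=0, bit23=0)
  nb #.##.: next=#  (t=1,i=2, bit22=1)
  nb #.#.#: next=.  (t=4,i=15, bit21=0)
  nb #.#..: next=#  (t=0,i=11, bit20=1)
  nb #..##: next=#  (t=0,i=13, bit19=1)
  nb #..#.: next=#  (t=4,i=3, bit18=1)
  nb #...#: next=.  (t=0,i=7, bit17=0)
  nb #....: next=.  (t=0,i=1, bit16=0)
  nb .####: next=.  (t=1,i=10, bit15=0)
  nb .###.: next=#  (t=3,i=1, bit14=1)
  nb .##.#: next=#  (t=1,i=0, bit13=1)
  nb .##..: next=#  (t=0,i=15, bit12=1)
  nb .#.##: next=.  (t=7,i=14, bit11=0)
  nb .#.#.: next=#  (t=0,i=10, bit10=1)
  nb .#..#: next=#  (t=0,i=12, bit9=1)
  nb .#...: next=.  (t=0,i=6, bit8=0)
  nb ..###: next=.  (t=1,i=9, bit7=0)
  nb ..##.: next=.  (t=0,i=14, bit6=0)
  nb ..#.#: next=#  (t=0,i=9, bit5=1)
  nb ..#..: next=.  (t=0,i=5, bit4=0)
  nb ...##: next=.  (t=1,i=8, bit3=0)
  nb ...#.: next=.  (t=0,i=4, bit2=0)
  nb ....#: next=#  (t=0,i=3, bit1=1)
  nb .....: next=#  (t=0,i=2, bit0=1)
  bits 10001001010111000111011000100011 = 2304538147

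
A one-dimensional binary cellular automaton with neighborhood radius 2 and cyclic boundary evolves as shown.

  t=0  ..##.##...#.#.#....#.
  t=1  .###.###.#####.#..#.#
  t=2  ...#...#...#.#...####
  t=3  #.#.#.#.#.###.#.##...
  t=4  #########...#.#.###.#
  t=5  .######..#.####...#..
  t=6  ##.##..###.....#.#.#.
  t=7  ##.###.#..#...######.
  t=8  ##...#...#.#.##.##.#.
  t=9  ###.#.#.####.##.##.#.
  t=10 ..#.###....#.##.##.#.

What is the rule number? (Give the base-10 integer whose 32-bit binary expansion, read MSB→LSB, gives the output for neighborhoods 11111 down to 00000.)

  nb #####: next=#  (t=1,i=11, bit31=1)
  nb ####.: next=.  (t=1,i=12, bit30=0)
  nb ###.#: next=#  (t=1,i=3, bit29=1)
  nb ###..: next=.  (t=2,i=20, bit28=0)
  nb ##.##: next=.  (t=0,i=4, bit27=0)
  nb ##.#.: next=.  (t=1,i=14, bit26=0)
  nb ##..#: next=#  (t=5,i=7, bit25=1)
  nb ##...: next=#  (t=0,i=7, bit24=1)
  nb #.###: next=.  (t=1,i=1, bit23=0)
  nb #.##.: next=#  (t=0,i=5, bit22=1)
  nb #.#.#: next=#  (t=0,i=12, bit21=1)
  nb #.#..: next=.  (t=0,i=14, bit20=0)
  nb #..##: next=.  (t=6,i=6, bit19=0)
  nb #..#.: next=#  (t=1,i=17, bit18=1)
  nb #...#: next=.  (t=0,i=0, bit17=0)
  nb #....: next=.  (t=0,i=16, bit16=0)
  nb .####: next=.  (t=1,i=10, bit15=0)
  nb .###.: next=.  (t=1,i=2, bit14=0)
  nb .##.#: next=#  (t=0,i=3, bit13=1)
  nb .##..: next=#  (t=0,i=6, bit12=1)
  nb .#.##: next=.  (t=1,i=0, bit11=0)
  nb .#.#.: next=#  (t=0,i=11, bit10=1)
  nb .#..#: next=.  (t=1,i=16, bit9=0)
  nb .#...: next=#  (t=0,i=15, bit8=1)
  nb ..###: next=#  (t=2,i=17, bit7=1)
  nb ..##.: next=#  (t=0,i=2, bit6=1)
  nb ..#.#: next=#  (t=0,i=10, bit5=1)
  nb ..#..: next=.  (t=0,i=19, bit4=0)
  nb ...##: next=#  (t=0,i=1, bit3=1)
  nb ...#.: next=#  (t=0,i=9, bit2=1)
  nb ....#: next=.  (t=0,i=17, bit1=0)
  nb .....: next=.  (t=6,i=12, bit0=0)
  bits 10100011011001000011010111101100 = 2741253612

2741253612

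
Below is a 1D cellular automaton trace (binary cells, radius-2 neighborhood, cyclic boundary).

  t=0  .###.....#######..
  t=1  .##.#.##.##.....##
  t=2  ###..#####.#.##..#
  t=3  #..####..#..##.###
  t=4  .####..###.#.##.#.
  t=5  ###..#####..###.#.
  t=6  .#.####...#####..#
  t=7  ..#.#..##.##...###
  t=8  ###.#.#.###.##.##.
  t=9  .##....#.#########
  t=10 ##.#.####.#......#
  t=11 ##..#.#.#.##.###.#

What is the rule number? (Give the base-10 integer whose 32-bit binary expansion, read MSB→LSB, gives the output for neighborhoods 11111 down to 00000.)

  #####|.  b31=0 t=0,i=11
  ####.|.  b30=0 t=0,i=14
  ###.#|#  b29=1 t=2,i=9
  ###..|.  b28=0 t=0,i=3
  ##.##|#  b27=1 t=1,i=0
  ##.#.|.  b26=0 t=1,i=3
  ##..#|#  b25=1 t=2,i=3
  ##...|#  b24=1 t=0,i=4
  #.###|.  b23=0 t=3,i=15
  #.##.|#  b22=1 t=1,i=1
  #.#.#|.  b21=0 t=1,i=4
  #.#..|#  b20=1 t=4,i=16
  #..##|#  b19=1 t=2,i=4
  #..#.|#  b18=1 t=3,i=8
  #...#|#  b17=1 t=0,i=17
  #....|.  b16=0 t=0,i=5
  .####|#  b15=1 t=0,i=10
  .###.|#  b14=1 t=0,i=2
  .##.#|#  b13=1 t=1,i=2
  .##..|.  b12=0 t=1,i=10
  .#.##|#  b11=1 t=1,i=5
  .#.#.|.  b10=0 t=6,i=0
  .#..#|.  b9=0 t=3,i=10
  .#...|#  b8=1 t=10,i=11
  ..###|#  b7=1 t=0,i=1
  ..##.|.  b6=0 t=1,i=16
  ..#.#|#  b5=1 t=6,i=17
  ..#..|#  b4=1 t=3,i=9
  ...##|.  b3=0 t=0,i=0
  ...#.|#  b2=1 t=9,i=6
  ....#|#  b1=1 t=0,i=7
  .....|#  b0=1 t=0,i=6
  bits 00101011010111101110100110110111 = 727640503

727640503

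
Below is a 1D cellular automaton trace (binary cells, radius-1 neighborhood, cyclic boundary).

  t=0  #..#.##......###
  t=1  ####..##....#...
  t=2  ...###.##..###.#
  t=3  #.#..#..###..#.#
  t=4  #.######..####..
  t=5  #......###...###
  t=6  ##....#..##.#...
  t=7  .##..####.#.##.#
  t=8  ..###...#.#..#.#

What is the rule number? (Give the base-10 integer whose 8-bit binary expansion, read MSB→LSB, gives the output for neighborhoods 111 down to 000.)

  ###|.  b7=0 t=0,i=14
  ##.|#  b6=1 t=0,i=0
  #.#|.  b5=0 t=0,i=4
  #..|#  b4=1 t=0,i=1
  .##|.  b3=0 t=0,i=5
  .#.|#  b2=1 t=0,i=3
  ..#|#  b1=1 t=0,i=2
  ...|.  b0=0 t=0,i=8
  bits 01010110 = 86

86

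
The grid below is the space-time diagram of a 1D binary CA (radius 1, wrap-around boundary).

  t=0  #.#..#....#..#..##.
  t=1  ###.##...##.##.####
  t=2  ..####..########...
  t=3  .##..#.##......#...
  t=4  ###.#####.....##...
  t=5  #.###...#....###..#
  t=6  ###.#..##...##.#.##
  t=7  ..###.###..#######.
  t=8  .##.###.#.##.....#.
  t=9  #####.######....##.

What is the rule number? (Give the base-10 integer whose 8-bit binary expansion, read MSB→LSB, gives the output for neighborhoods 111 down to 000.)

  ### -> .   bit 7 = 0  t=1,i=0
  ##. -> #   bit 6 = 1  t=0,i=17
  #.# -> #   bit 5 = 1  t=0,i=1
  #.. -> .   bit 4 = 0  t=0,i=3
  .## -> #   bit 3 = 1  t=0,i=16
  .#. -> #   bit 2 = 1  t=0,i=0
  ..# -> #   bit 1 = 1  t=0,i=4
  ... -> .   bit 0 = 0  t=0,i=7
  bits 01101110 = 110

110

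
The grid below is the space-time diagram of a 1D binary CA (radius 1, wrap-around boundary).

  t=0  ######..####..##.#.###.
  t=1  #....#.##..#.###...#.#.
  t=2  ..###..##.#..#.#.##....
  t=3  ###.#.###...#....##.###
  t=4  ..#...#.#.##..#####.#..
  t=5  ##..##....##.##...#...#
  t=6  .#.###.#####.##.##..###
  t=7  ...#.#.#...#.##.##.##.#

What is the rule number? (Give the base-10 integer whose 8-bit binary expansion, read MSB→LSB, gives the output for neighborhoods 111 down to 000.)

  nb ###: next=.  (t=0,i=1, bit7=0)
  nb ##.: next=#  (t=0,i=5, bit6=1)
  nb #.#: next=.  (t=0,i=16, bit5=0)
  nb #..: next=.  (t=0,i=6, bit4=0)
  nb .##: next=#  (t=0,i=0, bit3=1)
  nb .#.: next=.  (t=0,i=17, bit2=0)
  nb ..#: next=#  (t=0,i=7, bit1=1)
  nb ...: next=#  (t=1,i=2, bit0=1)
  bits 01001011 = 75

75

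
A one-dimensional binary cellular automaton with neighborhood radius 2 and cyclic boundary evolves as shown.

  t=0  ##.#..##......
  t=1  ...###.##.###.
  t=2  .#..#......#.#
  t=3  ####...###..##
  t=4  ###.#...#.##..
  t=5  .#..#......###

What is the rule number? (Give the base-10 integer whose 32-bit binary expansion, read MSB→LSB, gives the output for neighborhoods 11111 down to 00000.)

3275511299

  #####|#  b31=1 t=3,i=0
  ####.|#  b30=1 t=3,i=2
  ###.#|.  b29=0 t=1,i=5
  ###..|.  b28=0 t=1,i=12
  ##.##|.  b27=0 t=1,i=6
  ##.#.|.  b26=0 t=0,i=2
  ##..#|#  b25=1 t=3,i=10
  ##...|#  b24=1 t=0,i=8
  #.###|.  b23=0 t=1,i=10
  #.##.|.  b22=0 t=1,i=7
  #.#.#|#  b21=1 t=2,i=13
  #.#..|#  b20=1 t=0,i=3
  #..##|#  b19=1 t=0,i=5
  #..#.|#  b18=1 t=2,i=3
  #...#|.  b17=0 t=3,i=5
  #....|.  b16=0 t=0,i=9
  .####|.  b15=0 t=3,i=13
  .###.|#  b14=1 t=1,i=4
  .##.#|.  b13=0 t=0,i=1
  .##..|#  b12=1 t=0,i=7
  .#.##|.  b11=0 t=4,i=9
  .#.#.|#  b10=1 t=2,i=0
  .#..#|#  b9=1 t=0,i=4
  .#...|.  b8=0 t=2,i=5
  ..###|.  b7=0 t=1,i=3
  ..##.|.  b6=0 t=0,i=0
  ..#.#|.  b5=0 t=2,i=11
  ..#..|.  b4=0 t=2,i=4
  ...##|.  b3=0 t=0,i=13
  ...#.|.  b2=0 t=2,i=10
  ....#|#  b1=1 t=0,i=12
  .....|#  b0=1 t=0,i=10
  bits 11000011001111000101011000000011 = 3275511299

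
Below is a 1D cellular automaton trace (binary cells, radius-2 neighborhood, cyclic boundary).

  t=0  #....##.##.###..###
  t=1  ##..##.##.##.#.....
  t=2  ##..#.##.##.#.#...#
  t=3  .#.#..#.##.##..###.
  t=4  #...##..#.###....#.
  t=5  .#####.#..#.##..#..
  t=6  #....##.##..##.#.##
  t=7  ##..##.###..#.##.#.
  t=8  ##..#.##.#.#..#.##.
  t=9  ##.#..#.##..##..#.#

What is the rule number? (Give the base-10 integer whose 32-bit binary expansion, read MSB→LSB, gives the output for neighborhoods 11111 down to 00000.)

  [31] ##### => .  t=5,i=3
  [30] ####. => .  t=0,i=18
  [29] ###.# => #  t=5,i=5
  [28] ###.. => #  t=0,i=0
  [27] ##.## => #  t=0,i=7
  [26] ##.#. => #  t=1,i=12
  [25] ##..# => .  t=0,i=14
  [24] ##... => #  t=0,i=1
  [23] #.### => #  t=0,i=11
  [22] #.##. => #  t=0,i=8
  [21] #.#.# => #  t=2,i=12
  [20] #.#.. => .  t=1,i=13
  [19] #..## => .  t=0,i=15
  [18] #..#. => #  t=2,i=3
  [17] #...# => #  t=2,i=16
  [16] #.... => .  t=0,i=2
  [15] .#### => .  t=0,i=17
  [14] .###. => .  t=0,i=12
  [13] .##.# => .  t=0,i=6
  [12] .##.. => #  t=1,i=1
  [11] .#.## => .  t=2,i=5
  [10] .#.#. => .  t=2,i=13
  [9] .#..# => #  t=3,i=4
  [8] .#... => #  t=1,i=14
  [7] ..### => .  t=0,i=16
  [6] ..##. => #  t=0,i=5
  [5] ..#.# => .  t=2,i=4
  [4] ..#.. => .  t=5,i=16
  [3] ...## => #  t=0,i=4
  [2] ...#. => #  t=4,i=16
  [1] ....# => .  t=0,i=3
  [0] ..... => .  t=1,i=16
  bits 00111101111001100001001101001100 = 1038488396

1038488396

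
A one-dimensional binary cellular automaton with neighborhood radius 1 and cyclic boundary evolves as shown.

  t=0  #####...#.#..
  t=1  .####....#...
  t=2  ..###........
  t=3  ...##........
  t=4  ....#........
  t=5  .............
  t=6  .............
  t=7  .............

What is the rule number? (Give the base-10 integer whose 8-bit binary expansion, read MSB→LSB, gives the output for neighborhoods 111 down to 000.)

  nb ###: next=#  (t=0,i=1, bit7=1)
  nb ##.: next=#  (t=0,i=4, bit6=1)
  nb #.#: next=#  (t=0,i=9, bit5=1)
  nb #..: next=.  (t=0,i=5, bit4=0)
  nb .##: next=.  (t=0,i=0, bit3=0)
  nb .#.: next=.  (t=0,i=8, bit2=0)
  nb ..#: next=.  (t=0,i=7, bit1=0)
  nb ...: next=.  (t=0,i=6, bit0=0)
  bits 11100000 = 224

224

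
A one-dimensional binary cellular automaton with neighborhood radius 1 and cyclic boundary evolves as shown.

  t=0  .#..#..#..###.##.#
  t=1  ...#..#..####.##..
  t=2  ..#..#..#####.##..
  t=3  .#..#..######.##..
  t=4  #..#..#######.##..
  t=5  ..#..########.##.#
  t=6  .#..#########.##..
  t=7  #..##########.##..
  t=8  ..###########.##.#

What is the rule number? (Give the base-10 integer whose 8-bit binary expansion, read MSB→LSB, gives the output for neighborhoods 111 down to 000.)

  [7] ### => #  t=0,i=11
  [6] ##. => #  t=0,i=12
  [5] #.# => .  t=0,i=0
  [4] #.. => .  t=0,i=2
  [3] .## => #  t=0,i=10
  [2] .#. => .  t=0,i=1
  [1] ..# => #  t=0,i=3
  [0] ... => .  t=1,i=0
  bits 11001010 = 202

202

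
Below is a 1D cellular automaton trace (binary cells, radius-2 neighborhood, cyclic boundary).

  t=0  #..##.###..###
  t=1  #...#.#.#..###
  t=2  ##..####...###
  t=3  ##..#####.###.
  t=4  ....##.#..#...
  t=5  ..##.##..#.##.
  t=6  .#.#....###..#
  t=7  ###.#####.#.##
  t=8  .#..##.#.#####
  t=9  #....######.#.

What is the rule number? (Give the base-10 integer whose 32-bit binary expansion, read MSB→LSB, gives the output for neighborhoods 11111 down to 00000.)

1436921258

  ##### -> .   bit 31 = 0  t=2,i=13
  ####. -> #   bit 30 = 1  t=0,i=13
  ###.# -> .   bit 29 = 0  t=3,i=8
  ###.. -> #   bit 28 = 1  t=0,i=0
  ##.## -> .   bit 27 = 0  t=0,i=5
  ##.#. -> #   bit 26 = 1  t=4,i=6
  ##..# -> .   bit 25 = 0  t=0,i=1
  ##... -> #   bit 24 = 1  t=1,i=1
  #.### -> #   bit 23 = 1  t=0,i=6
  #.##. -> .   bit 22 = 0  t=3,i=0
  #.#.# -> #   bit 21 = 1  t=1,i=6
  #.#.. -> .   bit 20 = 0  t=1,i=8
  #..## -> .   bit 19 = 0  t=0,i=2
  #..#. -> #   bit 18 = 1  t=4,i=9
  #...# -> .   bit 17 = 0  t=1,i=2
  #.... -> #   bit 16 = 1  t=4,i=12
  .#### -> #   bit 15 = 1  t=0,i=12
  .###. -> .   bit 14 = 0  t=0,i=7
  .##.# -> #   bit 13 = 1  t=0,i=4
  .##.. -> .   bit 12 = 0  t=3,i=1
  .#.## -> #   bit 11 = 1  t=5,i=10
  .#.#. -> #   bit 10 = 1  t=1,i=5
  .#..# -> .   bit 9 = 0  t=1,i=9
  .#... -> #   bit 8 = 1  t=4,i=11
  ..### -> #   bit 7 = 1  t=0,i=11
  ..##. -> .   bit 6 = 0  t=0,i=3
  ..#.# -> #   bit 5 = 1  t=1,i=4
  ..#.. -> .   bit 4 = 0  t=4,i=10
  ...## -> #   bit 3 = 1  t=2,i=10
  ...#. -> .   bit 2 = 0  t=1,i=3
  ....# -> #   bit 1 = 1  t=4,i=2
  ..... -> .   bit 0 = 0  t=4,i=0
  bits 01010101101001011010110110101010 = 1436921258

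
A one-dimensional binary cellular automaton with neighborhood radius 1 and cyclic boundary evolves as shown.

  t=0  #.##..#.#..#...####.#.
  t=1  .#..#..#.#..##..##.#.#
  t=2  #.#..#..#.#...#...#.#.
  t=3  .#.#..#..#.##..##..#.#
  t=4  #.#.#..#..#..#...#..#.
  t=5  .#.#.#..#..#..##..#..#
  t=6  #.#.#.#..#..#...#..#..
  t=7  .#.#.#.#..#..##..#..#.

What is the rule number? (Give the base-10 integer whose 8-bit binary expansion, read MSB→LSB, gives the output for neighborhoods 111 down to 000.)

  nb ###: next=#  (t=0,i=16, bit7=1)
  nb ##.: next=.  (t=0,i=3, bit6=0)
  nb #.#: next=#  (t=0,i=1, bit5=1)
  nb #..: next=#  (t=0,i=4, bit4=1)
  nb .##: next=.  (t=0,i=2, bit3=0)
  nb .#.: next=.  (t=0,i=0, bit2=0)
  nb ..#: next=.  (t=0,i=5, bit1=0)
  nb ...: next=#  (t=0,i=13, bit0=1)
  bits 10110001 = 177

177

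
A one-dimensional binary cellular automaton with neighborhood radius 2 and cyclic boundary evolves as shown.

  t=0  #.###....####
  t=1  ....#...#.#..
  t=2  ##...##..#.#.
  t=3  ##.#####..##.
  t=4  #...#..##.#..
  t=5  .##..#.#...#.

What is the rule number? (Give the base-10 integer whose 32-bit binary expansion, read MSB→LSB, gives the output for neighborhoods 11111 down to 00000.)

  ##### -> .   bit 31 = 0  t=0,i=11
  ####. -> .   bit 30 = 0  t=0,i=12
  ###.# -> .   bit 29 = 0  t=0,i=0
  ###.. -> #   bit 28 = 1  t=0,i=4
  ##.## -> .   bit 27 = 0  t=0,i=1
  ##.#. -> .   bit 26 = 0  t=4,i=9
  ##..# -> #   bit 25 = 1  t=2,i=7
  ##... -> .   bit 24 = 0  t=0,i=5
  #.### -> .   bit 23 = 0  t=0,i=2
  #.##. -> #   bit 22 = 1  t=2,i=0
  #.#.# -> #   bit 21 = 1  t=2,i=11
  #.#.. -> .   bit 20 = 0  t=1,i=10
  #..## -> .   bit 19 = 0  t=3,i=9
  #..#. -> .   bit 18 = 0  t=2,i=8
  #...# -> #   bit 17 = 1  t=1,i=6
  #.... -> .   bit 16 = 0  t=0,i=6
  .#### -> #   bit 15 = 1  t=0,i=10
  .###. -> .   bit 14 = 0  t=0,i=3
  .##.# -> .   bit 13 = 0  t=3,i=1
  .##.. -> #   bit 12 = 1  t=2,i=1
  .#.## -> .   bit 11 = 0  t=2,i=12
  .#.#. -> #   bit 10 = 1  t=1,i=9
  .#..# -> #   bit 9 = 1  t=4,i=5
  .#... -> #   bit 8 = 1  t=1,i=5
  ..### -> .   bit 7 = 0  t=0,i=9
  ..##. -> #   bit 6 = 1  t=2,i=5
  ..#.# -> .   bit 5 = 0  t=1,i=8
  ..#.. -> .   bit 4 = 0  t=1,i=4
  ...## -> #   bit 3 = 1  t=0,i=8
  ...#. -> .   bit 2 = 0  t=1,i=3
  ....# -> .   bit 1 = 0  t=0,i=7
  ..... -> #   bit 0 = 1  t=1,i=0
  bits 00010010011000101001011101001001 = 308451145

308451145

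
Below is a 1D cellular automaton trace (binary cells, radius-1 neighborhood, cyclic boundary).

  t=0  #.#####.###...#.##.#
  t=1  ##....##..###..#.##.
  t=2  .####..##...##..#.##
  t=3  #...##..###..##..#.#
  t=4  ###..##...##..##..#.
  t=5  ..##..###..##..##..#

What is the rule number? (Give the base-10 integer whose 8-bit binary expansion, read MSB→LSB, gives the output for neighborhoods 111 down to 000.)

113

  nb ###: next=.  (t=0,i=3, bit7=0)
  nb ##.: next=#  (t=0,i=0, bit6=1)
  nb #.#: next=#  (t=0,i=1, bit5=1)
  nb #..: next=#  (t=0,i=11, bit4=1)
  nb .##: next=.  (t=0,i=2, bit3=0)
  nb .#.: next=.  (t=0,i=14, bit2=0)
  nb ..#: next=.  (t=0,i=13, bit1=0)
  nb ...: next=#  (t=0,i=12, bit0=1)
  bits 01110001 = 113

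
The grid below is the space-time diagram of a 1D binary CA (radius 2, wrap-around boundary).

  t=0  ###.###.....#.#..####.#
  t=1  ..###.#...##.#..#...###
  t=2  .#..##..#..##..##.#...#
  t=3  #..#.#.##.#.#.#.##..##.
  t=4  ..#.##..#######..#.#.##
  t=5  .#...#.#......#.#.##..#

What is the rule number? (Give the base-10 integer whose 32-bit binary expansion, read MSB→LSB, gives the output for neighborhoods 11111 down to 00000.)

1018049558

  [31] ##### => .  t=4,i=10
  [30] ####. => .  t=0,i=1
  [29] ###.# => #  t=0,i=2
  [28] ###.. => #  t=0,i=6
  [27] ##.## => #  t=0,i=3
  [26] ##.#. => #  t=1,i=5
  [25] ##..# => .  t=1,i=0
  [24] ##... => .  t=0,i=7
  [23] #.### => #  t=0,i=4
  [22] #.##. => .  t=3,i=7
  [21] #.#.# => #  t=3,i=5
  [20] #.#.. => .  t=0,i=14
  [19] #..## => #  t=0,i=16
  [18] #..#. => #  t=1,i=15
  [17] #...# => #  t=1,i=8
  [16] #.... => .  t=0,i=8
  [15] .#### => .  t=0,i=0
  [14] .###. => .  t=0,i=5
  [13] .##.# => #  t=1,i=11
  [12] .##.. => #  t=2,i=5
  [11] .#.## => .  t=3,i=6
  [10] .#.#. => #  t=0,i=13
  [9] .#..# => .  t=0,i=15
  [8] .#... => .  t=1,i=7
  [7] ..### => .  t=0,i=17
  [6] ..##. => .  t=1,i=10
  [5] ..#.# => .  t=0,i=12
  [4] ..#.. => #  t=1,i=16
  [3] ...## => .  t=1,i=9
  [2] ...#. => #  t=0,i=11
  [1] ....# => #  t=0,i=10
  [0] ..... => .  t=0,i=9
  bits 00111100101011100011010000010110 = 1018049558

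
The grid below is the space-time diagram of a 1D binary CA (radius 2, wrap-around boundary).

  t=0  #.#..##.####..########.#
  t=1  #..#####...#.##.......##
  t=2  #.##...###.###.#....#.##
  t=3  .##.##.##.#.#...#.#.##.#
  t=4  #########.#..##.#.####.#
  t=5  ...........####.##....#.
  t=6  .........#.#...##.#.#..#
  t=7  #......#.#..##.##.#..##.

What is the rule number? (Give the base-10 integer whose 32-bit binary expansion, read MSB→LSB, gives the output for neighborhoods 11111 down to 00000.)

426666978

  ##### -> .   bit 31 = 0  t=0,i=16
  ####. -> .   bit 30 = 0  t=0,i=10
  ###.# -> .   bit 29 = 0  t=0,i=21
  ###.. -> #   bit 28 = 1  t=0,i=11
  ##.## -> #   bit 27 = 1  t=0,i=7
  ##.#. -> .   bit 26 = 0  t=0,i=1
  ##..# -> .   bit 25 = 0  t=0,i=12
  ##... -> #   bit 24 = 1  t=1,i=8
  #.### -> .   bit 23 = 0  t=0,i=8
  #.##. -> #   bit 22 = 1  t=0,i=23
  #.#.# -> #   bit 21 = 1  t=3,i=10
  #.#.. -> .   bit 20 = 0  t=0,i=2
  #..## -> #   bit 19 = 1  t=0,i=4
  #..#. -> #   bit 18 = 1  t=6,i=22
  #...# -> #   bit 17 = 1  t=1,i=9
  #.... -> .   bit 16 = 0  t=1,i=16
  .#### -> .   bit 15 = 0  t=0,i=9
  .###. -> #   bit 14 = 1  t=1,i=23
  .##.# -> #   bit 13 = 1  t=0,i=0
  .##.. -> .   bit 12 = 0  t=1,i=14
  .#.## -> #   bit 11 = 1  t=1,i=12
  .#.#. -> .   bit 10 = 0  t=3,i=11
  .#..# -> #   bit 9 = 1  t=0,i=3
  .#... -> #   bit 8 = 1  t=2,i=16
  ..### -> #   bit 7 = 1  t=0,i=14
  ..##. -> #   bit 6 = 1  t=0,i=5
  ..#.# -> #   bit 5 = 1  t=1,i=11
  ..#.. -> .   bit 4 = 0  t=5,i=22
  ...## -> .   bit 3 = 0  t=1,i=21
  ...#. -> .   bit 2 = 0  t=1,i=10
  ....# -> #   bit 1 = 1  t=1,i=20
  ..... -> .   bit 0 = 0  t=1,i=17
  bits 00011001011011100110101111100010 = 426666978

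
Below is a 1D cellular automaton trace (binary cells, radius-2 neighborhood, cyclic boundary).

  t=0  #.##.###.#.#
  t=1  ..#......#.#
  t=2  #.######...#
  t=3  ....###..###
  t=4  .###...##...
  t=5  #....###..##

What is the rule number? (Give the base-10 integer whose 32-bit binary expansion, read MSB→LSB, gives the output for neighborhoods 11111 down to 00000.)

  [31] ##### => #  t=2,i=4
  [30] ####. => #  t=2,i=6
  [29] ###.# => .  t=0,i=7
  [28] ###.. => .  t=2,i=7
  [27] ##.## => .  t=0,i=1
  [26] ##.#. => .  t=0,i=8
  [25] ##..# => #  t=3,i=7
  [24] ##... => .  t=2,i=8
  [23] #.### => .  t=0,i=5
  [22] #.##. => #  t=0,i=2
  [21] #.#.# => #  t=0,i=9
  [20] #.#.. => #  t=1,i=11
  [19] #..## => #  t=3,i=8
  [18] #..#. => .  t=1,i=1
  [17] #...# => #  t=2,i=9
  [16] #.... => #  t=1,i=4
  [15] .#### => .  t=2,i=3
  [14] .###. => .  t=0,i=6
  [13] .##.# => .  t=0,i=0
  [12] .##.. => .  t=4,i=8
  [11] .#.## => .  t=0,i=10
  [10] .#.#. => .  t=1,i=10
  [9] .#..# => #  t=1,i=0
  [8] .#... => #  t=1,i=3
  [7] ..### => .  t=3,i=4
  [6] ..##. => #  t=2,i=11
  [5] ..#.# => .  t=1,i=9
  [4] ..#.. => #  t=1,i=2
  [3] ...## => #  t=2,i=10
  [2] ...#. => .  t=1,i=8
  [1] ....# => #  t=1,i=7
  [0] ..... => #  t=1,i=5
  bits 11000010011110110000001101011011 = 3262841691

3262841691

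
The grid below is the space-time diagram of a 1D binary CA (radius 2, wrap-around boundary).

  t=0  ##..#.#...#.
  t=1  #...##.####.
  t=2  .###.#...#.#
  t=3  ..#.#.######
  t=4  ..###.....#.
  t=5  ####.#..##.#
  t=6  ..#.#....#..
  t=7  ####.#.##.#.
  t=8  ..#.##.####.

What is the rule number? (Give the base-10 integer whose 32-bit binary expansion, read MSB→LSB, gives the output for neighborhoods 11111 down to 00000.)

  [31] ##### => .  t=3,i=8
  [30] ####. => #  t=1,i=9
  [29] ###.# => .  t=1,i=10
  [28] ###.. => .  t=3,i=11
  [27] ##.## => .  t=1,i=6
  [26] ##.#. => #  t=1,i=11
  [25] ##..# => .  t=0,i=2
  [24] ##... => #  t=4,i=5
  [23] #.### => .  t=1,i=7
  [22] #.##. => #  t=0,i=0
  [21] #.#.# => #  t=2,i=11
  [20] #.#.. => .  t=0,i=6
  [19] #..## => .  t=5,i=7
  [18] #..#. => .  t=0,i=3
  [17] #...# => #  t=0,i=8
  [16] #.... => .  t=4,i=6
  [15] .#### => .  t=1,i=8
  [14] .###. => #  t=2,i=2
  [13] .##.# => #  t=1,i=5
  [12] .##.. => .  t=0,i=1
  [11] .#.## => .  t=0,i=11
  [10] .#.#. => #  t=0,i=5
  [9] .#..# => .  t=5,i=6
  [8] .#... => #  t=0,i=7
  [7] ..### => #  t=4,i=2
  [6] ..##. => .  t=1,i=4
  [5] ..#.# => #  t=0,i=4
  [4] ..#.. => .  t=4,i=10
  [3] ...## => #  t=1,i=3
  [2] ...#. => #  t=0,i=9
  [1] ....# => #  t=4,i=8
  [0] ..... => .  t=4,i=7
  bits 01000101011000100110010110101110 = 1164076462

1164076462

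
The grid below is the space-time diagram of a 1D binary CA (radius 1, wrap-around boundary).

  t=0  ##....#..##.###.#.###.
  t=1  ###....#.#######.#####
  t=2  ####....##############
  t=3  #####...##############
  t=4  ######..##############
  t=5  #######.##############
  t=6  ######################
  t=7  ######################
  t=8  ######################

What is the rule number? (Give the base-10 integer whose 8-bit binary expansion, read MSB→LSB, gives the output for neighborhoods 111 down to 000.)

  ### -> #   bit 7 = 1  t=0,i=13
  ##. -> #   bit 6 = 1  t=0,i=1
  #.# -> #   bit 5 = 1  t=0,i=11
  #.. -> #   bit 4 = 1  t=0,i=2
  .## -> #   bit 3 = 1  t=0,i=0
  .#. -> .   bit 2 = 0  t=0,i=6
  ..# -> .   bit 1 = 0  t=0,i=5
  ... -> .   bit 0 = 0  t=0,i=3
  bits 11111000 = 248

248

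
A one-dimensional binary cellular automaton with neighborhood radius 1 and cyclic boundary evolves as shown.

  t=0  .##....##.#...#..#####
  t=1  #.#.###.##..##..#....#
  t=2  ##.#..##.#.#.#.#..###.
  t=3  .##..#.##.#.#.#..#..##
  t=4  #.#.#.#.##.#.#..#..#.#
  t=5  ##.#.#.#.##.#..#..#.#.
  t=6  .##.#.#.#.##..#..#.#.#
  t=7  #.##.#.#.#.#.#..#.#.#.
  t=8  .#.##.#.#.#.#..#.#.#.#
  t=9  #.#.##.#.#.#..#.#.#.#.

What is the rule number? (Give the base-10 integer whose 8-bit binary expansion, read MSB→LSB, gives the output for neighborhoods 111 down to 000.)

99

  [7] ### => .  t=0,i=18
  [6] ##. => #  t=0,i=2
  [5] #.# => #  t=0,i=0
  [4] #.. => .  t=0,i=3
  [3] .## => .  t=0,i=1
  [2] .#. => .  t=0,i=10
  [1] ..# => #  t=0,i=6
  [0] ... => #  t=0,i=4
  bits 01100011 = 99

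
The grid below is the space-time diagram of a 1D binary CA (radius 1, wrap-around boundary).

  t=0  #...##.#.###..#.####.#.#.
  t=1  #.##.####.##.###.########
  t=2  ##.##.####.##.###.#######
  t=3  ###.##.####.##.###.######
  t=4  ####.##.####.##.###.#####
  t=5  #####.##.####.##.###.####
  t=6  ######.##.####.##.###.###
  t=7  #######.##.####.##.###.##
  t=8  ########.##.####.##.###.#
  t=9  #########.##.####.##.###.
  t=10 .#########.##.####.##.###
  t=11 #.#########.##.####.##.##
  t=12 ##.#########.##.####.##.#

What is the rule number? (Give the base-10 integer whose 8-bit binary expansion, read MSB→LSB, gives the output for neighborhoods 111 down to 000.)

231

  ###|#  b7=1 t=0,i=10
  ##.|#  b6=1 t=0,i=5
  #.#|#  b5=1 t=0,i=6
  #..|.  b4=0 t=0,i=1
  .##|.  b3=0 t=0,i=4
  .#.|#  b2=1 t=0,i=0
  ..#|#  b1=1 t=0,i=3
  ...|#  b0=1 t=0,i=2
  bits 11100111 = 231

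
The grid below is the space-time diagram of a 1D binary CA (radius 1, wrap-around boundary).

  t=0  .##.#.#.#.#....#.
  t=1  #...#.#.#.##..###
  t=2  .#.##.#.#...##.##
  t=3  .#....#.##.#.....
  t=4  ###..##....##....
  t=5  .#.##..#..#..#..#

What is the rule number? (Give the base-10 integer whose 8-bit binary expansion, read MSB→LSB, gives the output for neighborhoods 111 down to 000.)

  [7] ### => #  t=1,i=15
  [6] ##. => .  t=0,i=2
  [5] #.# => .  t=0,i=3
  [4] #.. => #  t=0,i=11
  [3] .## => .  t=0,i=1
  [2] .#. => #  t=0,i=4
  [1] ..# => #  t=0,i=0
  [0] ... => .  t=0,i=12
  bits 10010110 = 150

150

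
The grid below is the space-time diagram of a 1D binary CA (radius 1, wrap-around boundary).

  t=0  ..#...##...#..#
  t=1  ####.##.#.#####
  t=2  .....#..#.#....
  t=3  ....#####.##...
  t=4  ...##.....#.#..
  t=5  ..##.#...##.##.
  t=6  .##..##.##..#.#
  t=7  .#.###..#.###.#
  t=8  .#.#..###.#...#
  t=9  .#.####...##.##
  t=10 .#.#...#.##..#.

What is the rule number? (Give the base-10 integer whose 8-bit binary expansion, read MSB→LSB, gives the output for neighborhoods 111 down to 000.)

  nb ###: next=.  (t=1,i=0, bit7=0)
  nb ##.: next=.  (t=0,i=7, bit6=0)
  nb #.#: next=.  (t=1,i=4, bit5=0)
  nb #..: next=#  (t=0,i=0, bit4=1)
  nb .##: next=#  (t=0,i=6, bit3=1)
  nb .#.: next=#  (t=0,i=2, bit2=1)
  nb ..#: next=#  (t=0,i=1, bit1=1)
  nb ...: next=.  (t=0,i=4, bit0=0)
  bits 00011110 = 30

30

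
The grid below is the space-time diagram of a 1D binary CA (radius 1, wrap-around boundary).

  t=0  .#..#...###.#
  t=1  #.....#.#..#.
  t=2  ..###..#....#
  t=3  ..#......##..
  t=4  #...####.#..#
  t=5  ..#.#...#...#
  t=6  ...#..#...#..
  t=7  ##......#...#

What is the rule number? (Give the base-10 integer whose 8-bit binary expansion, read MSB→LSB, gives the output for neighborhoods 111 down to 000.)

  nb ###: next=.  (t=0,i=9, bit7=0)
  nb ##.: next=.  (t=0,i=10, bit6=0)
  nb #.#: next=#  (t=0,i=0, bit5=1)
  nb #..: next=.  (t=0,i=2, bit4=0)
  nb .##: next=#  (t=0,i=8, bit3=1)
  nb .#.: next=.  (t=0,i=1, bit2=0)
  nb ..#: next=.  (t=0,i=3, bit1=0)
  nb ...: next=#  (t=0,i=6, bit0=1)
  bits 00101001 = 41

41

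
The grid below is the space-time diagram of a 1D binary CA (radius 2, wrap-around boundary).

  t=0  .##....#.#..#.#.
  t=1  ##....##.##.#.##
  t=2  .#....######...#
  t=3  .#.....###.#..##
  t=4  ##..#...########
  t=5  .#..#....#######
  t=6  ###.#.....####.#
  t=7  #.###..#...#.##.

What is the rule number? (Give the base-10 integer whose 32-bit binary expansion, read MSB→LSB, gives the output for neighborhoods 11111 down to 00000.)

3159941749

  nb #####: next=#  (t=2,i=8, bit31=1)
  nb ####.: next=.  (t=1,i=0, bit30=0)
  nb ###.#: next=#  (t=3,i=9, bit29=1)
  nb ###..: next=#  (t=1,i=1, bit28=1)
  nb ##.##: next=#  (t=1,i=8, bit27=1)
  nb ##.#.: next=#  (t=1,i=11, bit26=1)
  nb ##..#: next=.  (t=4,i=2, bit25=0)
  nb ##...: next=.  (t=0,i=3, bit24=0)
  nb #.###: next=.  (t=1,i=14, bit23=0)
  nb #.##.: next=#  (t=1,i=9, bit22=1)
  nb #.#.#: next=.  (t=1,i=12, bit21=0)
  nb #.#..: next=#  (t=0,i=9, bit20=1)
  nb #..##: next=#  (t=0,i=0, bit19=1)
  nb #..#.: next=.  (t=0,i=11, bit18=0)
  nb #...#: next=.  (t=2,i=13, bit17=0)
  nb #....: next=.  (t=0,i=4, bit16=0)
  nb .####: next=#  (t=1,i=15, bit15=1)
  nb .###.: next=#  (t=3,i=8, bit14=1)
  nb .##.#: next=#  (t=1,i=7, bit13=1)
  nb .##..: next=.  (t=0,i=2, bit12=0)
  nb .#.##: next=.  (t=1,i=13, bit11=0)
  nb .#.#.: next=.  (t=0,i=8, bit10=0)
  nb .#..#: next=#  (t=0,i=10, bit9=1)
  nb .#...: next=.  (t=2,i=2, bit8=0)
  nb ..###: next=.  (t=2,i=6, bit7=0)
  nb ..##.: next=#  (t=0,i=1, bit6=1)
  nb ..#.#: next=#  (t=0,i=7, bit5=1)
  nb ..#..: next=#  (t=4,i=4, bit4=1)
  nb ...##: next=.  (t=1,i=5, bit3=0)
  nb ...#.: next=#  (t=0,i=6, bit2=1)
  nb ....#: next=.  (t=0,i=5, bit1=0)
  nb .....: next=#  (t=3,i=4, bit0=1)
  bits 10111100010110001110001001110101 = 3159941749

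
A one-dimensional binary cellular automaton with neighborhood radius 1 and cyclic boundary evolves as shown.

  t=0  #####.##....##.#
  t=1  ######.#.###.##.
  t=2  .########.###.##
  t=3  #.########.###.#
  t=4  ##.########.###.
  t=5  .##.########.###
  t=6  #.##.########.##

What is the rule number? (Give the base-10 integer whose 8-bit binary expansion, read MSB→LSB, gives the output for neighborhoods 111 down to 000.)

  nb ###: next=#  (t=0,i=0, bit7=1)
  nb ##.: next=#  (t=0,i=4, bit6=1)
  nb #.#: next=#  (t=0,i=5, bit5=1)
  nb #..: next=.  (t=0,i=8, bit4=0)
  nb .##: next=.  (t=0,i=6, bit3=0)
  nb .#.: next=#  (t=1,i=7, bit2=1)
  nb ..#: next=#  (t=0,i=11, bit1=1)
  nb ...: next=#  (t=0,i=9, bit0=1)
  bits 11100111 = 231

231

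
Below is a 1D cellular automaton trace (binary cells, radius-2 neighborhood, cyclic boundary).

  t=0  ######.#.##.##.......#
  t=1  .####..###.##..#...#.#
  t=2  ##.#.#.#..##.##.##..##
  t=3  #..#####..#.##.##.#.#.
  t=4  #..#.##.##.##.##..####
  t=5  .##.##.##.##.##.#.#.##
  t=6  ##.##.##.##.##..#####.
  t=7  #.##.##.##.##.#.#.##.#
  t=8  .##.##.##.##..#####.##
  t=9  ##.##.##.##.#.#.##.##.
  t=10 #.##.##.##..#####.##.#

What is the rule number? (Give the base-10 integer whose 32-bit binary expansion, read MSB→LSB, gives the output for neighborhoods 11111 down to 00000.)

3405188546

  ##### -> #   bit 31 = 1  t=0,i=1
  ####. -> #   bit 30 = 1  t=0,i=4
  ###.# -> .   bit 29 = 0  t=0,i=5
  ###.. -> .   bit 28 = 0  t=1,i=4
  ##.## -> #   bit 27 = 1  t=0,i=11
  ##.#. -> .   bit 26 = 0  t=0,i=6
  ##..# -> #   bit 25 = 1  t=1,i=5
  ##... -> .   bit 24 = 0  t=0,i=14
  #.### -> #   bit 23 = 1  t=1,i=1
  #.##. -> #   bit 22 = 1  t=0,i=9
  #.#.# -> #   bit 21 = 1  t=0,i=7
  #.#.. -> #   bit 20 = 1  t=2,i=7
  #..## -> .   bit 19 = 0  t=1,i=6
  #..#. -> #   bit 18 = 1  t=1,i=14
  #...# -> #   bit 17 = 1  t=1,i=17
  #.... -> #   bit 16 = 1  t=0,i=15
  .#### -> .   bit 15 = 0  t=0,i=0
  .###. -> .   bit 14 = 0  t=1,i=8
  .##.# -> .   bit 13 = 0  t=0,i=10
  .##.. -> .   bit 12 = 0  t=0,i=13
  .#.## -> #   bit 11 = 1  t=0,i=8
  .#.#. -> #   bit 10 = 1  t=1,i=20
  .#..# -> .   bit 9 = 0  t=2,i=8
  .#... -> #   bit 8 = 1  t=1,i=16
  ..### -> #   bit 7 = 1  t=0,i=21
  ..##. -> #   bit 6 = 1  t=2,i=10
  ..#.# -> .   bit 5 = 0  t=1,i=19
  ..#.. -> .   bit 4 = 0  t=1,i=15
  ...## -> .   bit 3 = 0  t=0,i=20
  ...#. -> .   bit 2 = 0  t=1,i=18
  ....# -> #   bit 1 = 1  t=0,i=19
  ..... -> .   bit 0 = 0  t=0,i=16
  bits 11001010111101110000110111000010 = 3405188546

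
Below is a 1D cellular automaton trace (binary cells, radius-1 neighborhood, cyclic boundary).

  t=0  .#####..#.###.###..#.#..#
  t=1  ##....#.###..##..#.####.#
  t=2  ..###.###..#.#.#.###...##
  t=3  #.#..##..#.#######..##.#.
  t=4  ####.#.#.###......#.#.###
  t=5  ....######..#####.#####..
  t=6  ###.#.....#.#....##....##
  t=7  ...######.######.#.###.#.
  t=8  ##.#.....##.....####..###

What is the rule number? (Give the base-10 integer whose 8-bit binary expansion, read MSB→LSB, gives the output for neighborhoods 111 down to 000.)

  ### -> .   bit 7 = 0  t=0,i=2
  ##. -> .   bit 6 = 0  t=0,i=5
  #.# -> #   bit 5 = 1  t=0,i=0
  #.. -> #   bit 4 = 1  t=0,i=6
  .## -> #   bit 3 = 1  t=0,i=1
  .#. -> #   bit 2 = 1  t=0,i=8
  ..# -> .   bit 1 = 0  t=0,i=7
  ... -> #   bit 0 = 1  t=1,i=3
  bits 00111101 = 61

61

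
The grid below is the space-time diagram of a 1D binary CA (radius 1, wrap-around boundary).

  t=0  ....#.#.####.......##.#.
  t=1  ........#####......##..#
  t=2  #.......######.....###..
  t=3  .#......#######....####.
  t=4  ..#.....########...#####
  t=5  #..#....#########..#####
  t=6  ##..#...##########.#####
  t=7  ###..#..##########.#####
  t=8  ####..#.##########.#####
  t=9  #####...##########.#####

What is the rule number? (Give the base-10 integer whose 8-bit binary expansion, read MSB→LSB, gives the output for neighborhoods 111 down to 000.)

216

  ### -> #   bit 7 = 1  t=0,i=9
  ##. -> #   bit 6 = 1  t=0,i=11
  #.# -> .   bit 5 = 0  t=0,i=5
  #.. -> #   bit 4 = 1  t=0,i=12
  .## -> #   bit 3 = 1  t=0,i=8
  .#. -> .   bit 2 = 0  t=0,i=4
  ..# -> .   bit 1 = 0  t=0,i=3
  ... -> .   bit 0 = 0  t=0,i=0
  bits 11011000 = 216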